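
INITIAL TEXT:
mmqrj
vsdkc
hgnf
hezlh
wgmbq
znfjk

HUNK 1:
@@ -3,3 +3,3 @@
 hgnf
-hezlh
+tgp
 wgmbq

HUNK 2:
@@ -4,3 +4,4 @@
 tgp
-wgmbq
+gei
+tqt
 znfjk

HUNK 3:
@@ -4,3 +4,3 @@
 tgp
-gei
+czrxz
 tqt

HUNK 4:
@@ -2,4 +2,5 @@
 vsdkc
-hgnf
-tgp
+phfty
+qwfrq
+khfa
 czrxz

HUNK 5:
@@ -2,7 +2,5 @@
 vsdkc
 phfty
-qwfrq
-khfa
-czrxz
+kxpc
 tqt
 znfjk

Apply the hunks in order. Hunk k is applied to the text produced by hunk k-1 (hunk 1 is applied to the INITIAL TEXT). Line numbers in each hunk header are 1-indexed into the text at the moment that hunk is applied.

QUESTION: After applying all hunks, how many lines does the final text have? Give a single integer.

Hunk 1: at line 3 remove [hezlh] add [tgp] -> 6 lines: mmqrj vsdkc hgnf tgp wgmbq znfjk
Hunk 2: at line 4 remove [wgmbq] add [gei,tqt] -> 7 lines: mmqrj vsdkc hgnf tgp gei tqt znfjk
Hunk 3: at line 4 remove [gei] add [czrxz] -> 7 lines: mmqrj vsdkc hgnf tgp czrxz tqt znfjk
Hunk 4: at line 2 remove [hgnf,tgp] add [phfty,qwfrq,khfa] -> 8 lines: mmqrj vsdkc phfty qwfrq khfa czrxz tqt znfjk
Hunk 5: at line 2 remove [qwfrq,khfa,czrxz] add [kxpc] -> 6 lines: mmqrj vsdkc phfty kxpc tqt znfjk
Final line count: 6

Answer: 6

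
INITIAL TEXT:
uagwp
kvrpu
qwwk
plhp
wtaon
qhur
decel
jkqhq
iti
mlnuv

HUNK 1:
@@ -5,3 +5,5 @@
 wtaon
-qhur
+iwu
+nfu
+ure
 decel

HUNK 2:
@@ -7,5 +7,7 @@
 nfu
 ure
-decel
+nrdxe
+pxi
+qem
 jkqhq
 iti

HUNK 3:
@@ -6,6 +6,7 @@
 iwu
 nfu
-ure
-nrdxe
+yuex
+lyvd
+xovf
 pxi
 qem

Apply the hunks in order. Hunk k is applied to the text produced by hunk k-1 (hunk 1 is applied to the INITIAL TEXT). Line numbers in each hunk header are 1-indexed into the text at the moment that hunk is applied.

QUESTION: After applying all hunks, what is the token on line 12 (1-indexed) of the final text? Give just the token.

Hunk 1: at line 5 remove [qhur] add [iwu,nfu,ure] -> 12 lines: uagwp kvrpu qwwk plhp wtaon iwu nfu ure decel jkqhq iti mlnuv
Hunk 2: at line 7 remove [decel] add [nrdxe,pxi,qem] -> 14 lines: uagwp kvrpu qwwk plhp wtaon iwu nfu ure nrdxe pxi qem jkqhq iti mlnuv
Hunk 3: at line 6 remove [ure,nrdxe] add [yuex,lyvd,xovf] -> 15 lines: uagwp kvrpu qwwk plhp wtaon iwu nfu yuex lyvd xovf pxi qem jkqhq iti mlnuv
Final line 12: qem

Answer: qem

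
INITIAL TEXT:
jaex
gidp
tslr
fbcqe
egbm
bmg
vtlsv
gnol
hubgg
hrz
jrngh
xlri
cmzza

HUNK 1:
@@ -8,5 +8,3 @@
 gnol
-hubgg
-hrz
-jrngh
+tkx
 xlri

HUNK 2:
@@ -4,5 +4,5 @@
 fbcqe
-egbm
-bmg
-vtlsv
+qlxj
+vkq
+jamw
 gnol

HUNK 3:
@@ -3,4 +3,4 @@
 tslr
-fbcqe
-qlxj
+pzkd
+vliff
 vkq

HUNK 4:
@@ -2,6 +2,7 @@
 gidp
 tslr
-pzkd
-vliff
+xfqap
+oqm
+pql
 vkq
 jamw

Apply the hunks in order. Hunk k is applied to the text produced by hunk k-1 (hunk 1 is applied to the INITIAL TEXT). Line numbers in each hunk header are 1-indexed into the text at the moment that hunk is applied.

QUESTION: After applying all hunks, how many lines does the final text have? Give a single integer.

Hunk 1: at line 8 remove [hubgg,hrz,jrngh] add [tkx] -> 11 lines: jaex gidp tslr fbcqe egbm bmg vtlsv gnol tkx xlri cmzza
Hunk 2: at line 4 remove [egbm,bmg,vtlsv] add [qlxj,vkq,jamw] -> 11 lines: jaex gidp tslr fbcqe qlxj vkq jamw gnol tkx xlri cmzza
Hunk 3: at line 3 remove [fbcqe,qlxj] add [pzkd,vliff] -> 11 lines: jaex gidp tslr pzkd vliff vkq jamw gnol tkx xlri cmzza
Hunk 4: at line 2 remove [pzkd,vliff] add [xfqap,oqm,pql] -> 12 lines: jaex gidp tslr xfqap oqm pql vkq jamw gnol tkx xlri cmzza
Final line count: 12

Answer: 12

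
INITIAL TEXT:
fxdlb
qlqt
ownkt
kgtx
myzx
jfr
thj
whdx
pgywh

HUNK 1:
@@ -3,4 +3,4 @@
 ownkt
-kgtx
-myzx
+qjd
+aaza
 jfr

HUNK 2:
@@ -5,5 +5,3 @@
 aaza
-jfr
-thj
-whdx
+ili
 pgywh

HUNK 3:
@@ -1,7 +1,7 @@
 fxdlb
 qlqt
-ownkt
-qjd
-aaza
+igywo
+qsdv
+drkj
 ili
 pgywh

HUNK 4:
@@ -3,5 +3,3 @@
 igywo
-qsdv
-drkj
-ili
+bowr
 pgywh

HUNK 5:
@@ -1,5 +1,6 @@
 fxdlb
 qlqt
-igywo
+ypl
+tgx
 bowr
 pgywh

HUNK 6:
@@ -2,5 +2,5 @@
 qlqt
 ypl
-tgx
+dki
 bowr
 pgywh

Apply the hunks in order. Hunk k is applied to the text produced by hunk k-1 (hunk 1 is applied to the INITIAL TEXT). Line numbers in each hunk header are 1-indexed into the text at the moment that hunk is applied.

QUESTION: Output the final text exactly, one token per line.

Answer: fxdlb
qlqt
ypl
dki
bowr
pgywh

Derivation:
Hunk 1: at line 3 remove [kgtx,myzx] add [qjd,aaza] -> 9 lines: fxdlb qlqt ownkt qjd aaza jfr thj whdx pgywh
Hunk 2: at line 5 remove [jfr,thj,whdx] add [ili] -> 7 lines: fxdlb qlqt ownkt qjd aaza ili pgywh
Hunk 3: at line 1 remove [ownkt,qjd,aaza] add [igywo,qsdv,drkj] -> 7 lines: fxdlb qlqt igywo qsdv drkj ili pgywh
Hunk 4: at line 3 remove [qsdv,drkj,ili] add [bowr] -> 5 lines: fxdlb qlqt igywo bowr pgywh
Hunk 5: at line 1 remove [igywo] add [ypl,tgx] -> 6 lines: fxdlb qlqt ypl tgx bowr pgywh
Hunk 6: at line 2 remove [tgx] add [dki] -> 6 lines: fxdlb qlqt ypl dki bowr pgywh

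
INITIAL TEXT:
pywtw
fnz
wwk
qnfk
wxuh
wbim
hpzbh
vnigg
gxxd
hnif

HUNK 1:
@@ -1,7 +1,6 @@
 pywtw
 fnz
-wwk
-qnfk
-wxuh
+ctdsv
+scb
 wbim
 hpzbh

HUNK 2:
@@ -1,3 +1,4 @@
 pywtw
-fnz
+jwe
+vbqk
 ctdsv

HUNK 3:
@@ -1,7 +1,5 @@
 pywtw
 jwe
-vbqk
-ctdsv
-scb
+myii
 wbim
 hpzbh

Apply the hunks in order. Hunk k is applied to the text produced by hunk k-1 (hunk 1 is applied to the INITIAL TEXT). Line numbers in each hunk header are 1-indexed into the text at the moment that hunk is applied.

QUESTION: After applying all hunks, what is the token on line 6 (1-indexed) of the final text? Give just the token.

Hunk 1: at line 1 remove [wwk,qnfk,wxuh] add [ctdsv,scb] -> 9 lines: pywtw fnz ctdsv scb wbim hpzbh vnigg gxxd hnif
Hunk 2: at line 1 remove [fnz] add [jwe,vbqk] -> 10 lines: pywtw jwe vbqk ctdsv scb wbim hpzbh vnigg gxxd hnif
Hunk 3: at line 1 remove [vbqk,ctdsv,scb] add [myii] -> 8 lines: pywtw jwe myii wbim hpzbh vnigg gxxd hnif
Final line 6: vnigg

Answer: vnigg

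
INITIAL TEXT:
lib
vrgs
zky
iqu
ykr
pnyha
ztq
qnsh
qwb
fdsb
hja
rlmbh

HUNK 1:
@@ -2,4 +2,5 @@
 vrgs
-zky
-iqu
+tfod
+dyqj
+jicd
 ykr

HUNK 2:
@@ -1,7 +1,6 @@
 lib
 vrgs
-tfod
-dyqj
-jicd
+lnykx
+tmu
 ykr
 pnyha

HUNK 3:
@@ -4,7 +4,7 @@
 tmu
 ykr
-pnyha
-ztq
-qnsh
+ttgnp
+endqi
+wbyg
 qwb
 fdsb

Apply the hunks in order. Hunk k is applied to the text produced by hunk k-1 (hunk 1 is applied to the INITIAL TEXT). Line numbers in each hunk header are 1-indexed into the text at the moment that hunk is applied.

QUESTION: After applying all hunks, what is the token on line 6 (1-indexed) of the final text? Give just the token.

Answer: ttgnp

Derivation:
Hunk 1: at line 2 remove [zky,iqu] add [tfod,dyqj,jicd] -> 13 lines: lib vrgs tfod dyqj jicd ykr pnyha ztq qnsh qwb fdsb hja rlmbh
Hunk 2: at line 1 remove [tfod,dyqj,jicd] add [lnykx,tmu] -> 12 lines: lib vrgs lnykx tmu ykr pnyha ztq qnsh qwb fdsb hja rlmbh
Hunk 3: at line 4 remove [pnyha,ztq,qnsh] add [ttgnp,endqi,wbyg] -> 12 lines: lib vrgs lnykx tmu ykr ttgnp endqi wbyg qwb fdsb hja rlmbh
Final line 6: ttgnp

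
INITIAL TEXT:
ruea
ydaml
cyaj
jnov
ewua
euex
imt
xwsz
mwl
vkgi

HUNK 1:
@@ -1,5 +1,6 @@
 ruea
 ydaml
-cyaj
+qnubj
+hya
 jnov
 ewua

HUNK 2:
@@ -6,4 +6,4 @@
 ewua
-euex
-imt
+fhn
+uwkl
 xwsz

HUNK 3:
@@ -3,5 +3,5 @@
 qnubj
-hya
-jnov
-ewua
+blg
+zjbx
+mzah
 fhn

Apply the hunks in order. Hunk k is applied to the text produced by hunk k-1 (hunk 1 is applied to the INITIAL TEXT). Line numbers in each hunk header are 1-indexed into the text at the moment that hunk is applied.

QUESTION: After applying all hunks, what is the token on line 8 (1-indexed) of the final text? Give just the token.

Answer: uwkl

Derivation:
Hunk 1: at line 1 remove [cyaj] add [qnubj,hya] -> 11 lines: ruea ydaml qnubj hya jnov ewua euex imt xwsz mwl vkgi
Hunk 2: at line 6 remove [euex,imt] add [fhn,uwkl] -> 11 lines: ruea ydaml qnubj hya jnov ewua fhn uwkl xwsz mwl vkgi
Hunk 3: at line 3 remove [hya,jnov,ewua] add [blg,zjbx,mzah] -> 11 lines: ruea ydaml qnubj blg zjbx mzah fhn uwkl xwsz mwl vkgi
Final line 8: uwkl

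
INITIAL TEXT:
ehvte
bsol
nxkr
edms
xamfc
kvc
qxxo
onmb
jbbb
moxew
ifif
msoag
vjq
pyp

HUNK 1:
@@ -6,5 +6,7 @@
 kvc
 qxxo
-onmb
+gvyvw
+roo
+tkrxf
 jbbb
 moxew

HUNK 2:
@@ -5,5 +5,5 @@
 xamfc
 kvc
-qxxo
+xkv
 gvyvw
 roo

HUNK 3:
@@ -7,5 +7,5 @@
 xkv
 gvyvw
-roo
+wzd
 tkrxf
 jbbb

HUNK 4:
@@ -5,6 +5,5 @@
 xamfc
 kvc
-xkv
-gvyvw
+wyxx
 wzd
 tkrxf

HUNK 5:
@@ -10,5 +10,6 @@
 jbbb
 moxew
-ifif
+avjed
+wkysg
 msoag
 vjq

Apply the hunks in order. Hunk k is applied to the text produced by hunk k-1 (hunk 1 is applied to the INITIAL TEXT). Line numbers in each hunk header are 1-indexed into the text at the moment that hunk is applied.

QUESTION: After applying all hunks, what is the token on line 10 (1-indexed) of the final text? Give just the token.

Hunk 1: at line 6 remove [onmb] add [gvyvw,roo,tkrxf] -> 16 lines: ehvte bsol nxkr edms xamfc kvc qxxo gvyvw roo tkrxf jbbb moxew ifif msoag vjq pyp
Hunk 2: at line 5 remove [qxxo] add [xkv] -> 16 lines: ehvte bsol nxkr edms xamfc kvc xkv gvyvw roo tkrxf jbbb moxew ifif msoag vjq pyp
Hunk 3: at line 7 remove [roo] add [wzd] -> 16 lines: ehvte bsol nxkr edms xamfc kvc xkv gvyvw wzd tkrxf jbbb moxew ifif msoag vjq pyp
Hunk 4: at line 5 remove [xkv,gvyvw] add [wyxx] -> 15 lines: ehvte bsol nxkr edms xamfc kvc wyxx wzd tkrxf jbbb moxew ifif msoag vjq pyp
Hunk 5: at line 10 remove [ifif] add [avjed,wkysg] -> 16 lines: ehvte bsol nxkr edms xamfc kvc wyxx wzd tkrxf jbbb moxew avjed wkysg msoag vjq pyp
Final line 10: jbbb

Answer: jbbb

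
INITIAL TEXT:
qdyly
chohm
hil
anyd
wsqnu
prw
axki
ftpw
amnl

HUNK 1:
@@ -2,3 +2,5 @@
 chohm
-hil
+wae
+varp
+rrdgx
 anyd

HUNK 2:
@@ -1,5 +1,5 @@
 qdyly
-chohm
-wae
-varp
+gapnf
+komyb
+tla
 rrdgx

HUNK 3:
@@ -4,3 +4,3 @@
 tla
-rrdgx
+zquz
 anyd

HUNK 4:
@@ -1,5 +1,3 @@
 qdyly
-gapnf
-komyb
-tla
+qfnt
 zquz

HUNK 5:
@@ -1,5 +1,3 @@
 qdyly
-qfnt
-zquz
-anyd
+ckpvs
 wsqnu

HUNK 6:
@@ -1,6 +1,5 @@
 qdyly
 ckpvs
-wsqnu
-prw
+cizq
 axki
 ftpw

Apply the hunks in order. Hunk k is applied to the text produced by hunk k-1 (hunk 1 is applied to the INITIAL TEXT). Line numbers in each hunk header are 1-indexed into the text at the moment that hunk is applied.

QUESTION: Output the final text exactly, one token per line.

Hunk 1: at line 2 remove [hil] add [wae,varp,rrdgx] -> 11 lines: qdyly chohm wae varp rrdgx anyd wsqnu prw axki ftpw amnl
Hunk 2: at line 1 remove [chohm,wae,varp] add [gapnf,komyb,tla] -> 11 lines: qdyly gapnf komyb tla rrdgx anyd wsqnu prw axki ftpw amnl
Hunk 3: at line 4 remove [rrdgx] add [zquz] -> 11 lines: qdyly gapnf komyb tla zquz anyd wsqnu prw axki ftpw amnl
Hunk 4: at line 1 remove [gapnf,komyb,tla] add [qfnt] -> 9 lines: qdyly qfnt zquz anyd wsqnu prw axki ftpw amnl
Hunk 5: at line 1 remove [qfnt,zquz,anyd] add [ckpvs] -> 7 lines: qdyly ckpvs wsqnu prw axki ftpw amnl
Hunk 6: at line 1 remove [wsqnu,prw] add [cizq] -> 6 lines: qdyly ckpvs cizq axki ftpw amnl

Answer: qdyly
ckpvs
cizq
axki
ftpw
amnl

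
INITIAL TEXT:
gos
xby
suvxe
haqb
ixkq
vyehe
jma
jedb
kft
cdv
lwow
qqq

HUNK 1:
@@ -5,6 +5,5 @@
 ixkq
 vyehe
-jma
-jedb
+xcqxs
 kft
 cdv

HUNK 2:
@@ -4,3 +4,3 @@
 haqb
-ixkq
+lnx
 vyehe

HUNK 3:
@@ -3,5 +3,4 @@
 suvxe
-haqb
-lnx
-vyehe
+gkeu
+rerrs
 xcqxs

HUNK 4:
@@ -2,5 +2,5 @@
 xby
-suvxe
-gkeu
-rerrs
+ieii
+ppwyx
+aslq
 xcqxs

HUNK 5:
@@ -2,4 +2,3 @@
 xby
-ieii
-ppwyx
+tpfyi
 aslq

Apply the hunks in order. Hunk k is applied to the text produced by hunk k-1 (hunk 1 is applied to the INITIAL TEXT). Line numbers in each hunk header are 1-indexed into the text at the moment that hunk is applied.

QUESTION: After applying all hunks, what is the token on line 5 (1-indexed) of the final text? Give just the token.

Hunk 1: at line 5 remove [jma,jedb] add [xcqxs] -> 11 lines: gos xby suvxe haqb ixkq vyehe xcqxs kft cdv lwow qqq
Hunk 2: at line 4 remove [ixkq] add [lnx] -> 11 lines: gos xby suvxe haqb lnx vyehe xcqxs kft cdv lwow qqq
Hunk 3: at line 3 remove [haqb,lnx,vyehe] add [gkeu,rerrs] -> 10 lines: gos xby suvxe gkeu rerrs xcqxs kft cdv lwow qqq
Hunk 4: at line 2 remove [suvxe,gkeu,rerrs] add [ieii,ppwyx,aslq] -> 10 lines: gos xby ieii ppwyx aslq xcqxs kft cdv lwow qqq
Hunk 5: at line 2 remove [ieii,ppwyx] add [tpfyi] -> 9 lines: gos xby tpfyi aslq xcqxs kft cdv lwow qqq
Final line 5: xcqxs

Answer: xcqxs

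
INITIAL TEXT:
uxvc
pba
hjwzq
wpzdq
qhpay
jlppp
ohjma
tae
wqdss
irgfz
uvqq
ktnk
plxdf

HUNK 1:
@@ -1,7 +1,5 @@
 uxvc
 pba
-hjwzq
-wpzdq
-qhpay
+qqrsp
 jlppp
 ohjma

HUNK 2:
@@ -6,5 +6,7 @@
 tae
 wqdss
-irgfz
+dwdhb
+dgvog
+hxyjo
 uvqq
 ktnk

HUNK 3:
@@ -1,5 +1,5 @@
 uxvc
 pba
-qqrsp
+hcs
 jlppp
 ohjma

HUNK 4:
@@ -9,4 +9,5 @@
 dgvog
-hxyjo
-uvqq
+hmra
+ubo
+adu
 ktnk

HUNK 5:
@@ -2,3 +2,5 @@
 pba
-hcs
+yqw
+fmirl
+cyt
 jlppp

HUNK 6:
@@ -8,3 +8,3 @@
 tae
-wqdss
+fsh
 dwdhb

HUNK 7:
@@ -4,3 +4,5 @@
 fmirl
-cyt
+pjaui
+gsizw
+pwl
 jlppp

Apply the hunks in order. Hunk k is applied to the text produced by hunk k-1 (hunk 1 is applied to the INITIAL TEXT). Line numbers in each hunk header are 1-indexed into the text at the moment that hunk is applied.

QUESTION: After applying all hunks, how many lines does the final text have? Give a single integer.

Hunk 1: at line 1 remove [hjwzq,wpzdq,qhpay] add [qqrsp] -> 11 lines: uxvc pba qqrsp jlppp ohjma tae wqdss irgfz uvqq ktnk plxdf
Hunk 2: at line 6 remove [irgfz] add [dwdhb,dgvog,hxyjo] -> 13 lines: uxvc pba qqrsp jlppp ohjma tae wqdss dwdhb dgvog hxyjo uvqq ktnk plxdf
Hunk 3: at line 1 remove [qqrsp] add [hcs] -> 13 lines: uxvc pba hcs jlppp ohjma tae wqdss dwdhb dgvog hxyjo uvqq ktnk plxdf
Hunk 4: at line 9 remove [hxyjo,uvqq] add [hmra,ubo,adu] -> 14 lines: uxvc pba hcs jlppp ohjma tae wqdss dwdhb dgvog hmra ubo adu ktnk plxdf
Hunk 5: at line 2 remove [hcs] add [yqw,fmirl,cyt] -> 16 lines: uxvc pba yqw fmirl cyt jlppp ohjma tae wqdss dwdhb dgvog hmra ubo adu ktnk plxdf
Hunk 6: at line 8 remove [wqdss] add [fsh] -> 16 lines: uxvc pba yqw fmirl cyt jlppp ohjma tae fsh dwdhb dgvog hmra ubo adu ktnk plxdf
Hunk 7: at line 4 remove [cyt] add [pjaui,gsizw,pwl] -> 18 lines: uxvc pba yqw fmirl pjaui gsizw pwl jlppp ohjma tae fsh dwdhb dgvog hmra ubo adu ktnk plxdf
Final line count: 18

Answer: 18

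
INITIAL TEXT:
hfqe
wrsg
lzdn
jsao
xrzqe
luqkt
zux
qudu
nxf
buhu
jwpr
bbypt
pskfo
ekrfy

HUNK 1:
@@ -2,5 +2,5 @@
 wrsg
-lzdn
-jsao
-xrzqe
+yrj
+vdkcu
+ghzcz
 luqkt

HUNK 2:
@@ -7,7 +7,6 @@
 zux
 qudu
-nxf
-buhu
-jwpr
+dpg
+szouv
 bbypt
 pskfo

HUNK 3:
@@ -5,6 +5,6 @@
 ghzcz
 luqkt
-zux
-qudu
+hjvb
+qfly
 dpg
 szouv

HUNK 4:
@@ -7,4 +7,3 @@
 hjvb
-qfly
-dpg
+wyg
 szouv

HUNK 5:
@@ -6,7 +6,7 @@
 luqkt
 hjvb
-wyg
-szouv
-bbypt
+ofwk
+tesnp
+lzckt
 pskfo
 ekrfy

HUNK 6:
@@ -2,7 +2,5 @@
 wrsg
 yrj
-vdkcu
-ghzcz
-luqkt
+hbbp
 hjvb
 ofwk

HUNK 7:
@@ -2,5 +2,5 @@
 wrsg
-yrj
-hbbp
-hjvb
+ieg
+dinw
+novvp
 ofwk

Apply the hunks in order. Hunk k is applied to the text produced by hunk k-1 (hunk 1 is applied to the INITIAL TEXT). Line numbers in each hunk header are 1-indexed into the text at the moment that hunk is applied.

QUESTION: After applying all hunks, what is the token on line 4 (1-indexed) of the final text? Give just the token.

Answer: dinw

Derivation:
Hunk 1: at line 2 remove [lzdn,jsao,xrzqe] add [yrj,vdkcu,ghzcz] -> 14 lines: hfqe wrsg yrj vdkcu ghzcz luqkt zux qudu nxf buhu jwpr bbypt pskfo ekrfy
Hunk 2: at line 7 remove [nxf,buhu,jwpr] add [dpg,szouv] -> 13 lines: hfqe wrsg yrj vdkcu ghzcz luqkt zux qudu dpg szouv bbypt pskfo ekrfy
Hunk 3: at line 5 remove [zux,qudu] add [hjvb,qfly] -> 13 lines: hfqe wrsg yrj vdkcu ghzcz luqkt hjvb qfly dpg szouv bbypt pskfo ekrfy
Hunk 4: at line 7 remove [qfly,dpg] add [wyg] -> 12 lines: hfqe wrsg yrj vdkcu ghzcz luqkt hjvb wyg szouv bbypt pskfo ekrfy
Hunk 5: at line 6 remove [wyg,szouv,bbypt] add [ofwk,tesnp,lzckt] -> 12 lines: hfqe wrsg yrj vdkcu ghzcz luqkt hjvb ofwk tesnp lzckt pskfo ekrfy
Hunk 6: at line 2 remove [vdkcu,ghzcz,luqkt] add [hbbp] -> 10 lines: hfqe wrsg yrj hbbp hjvb ofwk tesnp lzckt pskfo ekrfy
Hunk 7: at line 2 remove [yrj,hbbp,hjvb] add [ieg,dinw,novvp] -> 10 lines: hfqe wrsg ieg dinw novvp ofwk tesnp lzckt pskfo ekrfy
Final line 4: dinw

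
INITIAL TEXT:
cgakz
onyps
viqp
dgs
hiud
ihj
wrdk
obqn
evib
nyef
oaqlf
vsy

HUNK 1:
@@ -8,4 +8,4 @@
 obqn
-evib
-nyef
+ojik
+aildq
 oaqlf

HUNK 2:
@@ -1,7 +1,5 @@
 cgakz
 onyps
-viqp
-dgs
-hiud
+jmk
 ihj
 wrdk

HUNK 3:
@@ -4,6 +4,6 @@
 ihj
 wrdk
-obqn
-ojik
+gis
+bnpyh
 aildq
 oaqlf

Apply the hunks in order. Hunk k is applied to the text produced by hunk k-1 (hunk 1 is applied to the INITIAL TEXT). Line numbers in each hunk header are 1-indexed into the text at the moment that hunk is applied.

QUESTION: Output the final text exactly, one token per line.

Answer: cgakz
onyps
jmk
ihj
wrdk
gis
bnpyh
aildq
oaqlf
vsy

Derivation:
Hunk 1: at line 8 remove [evib,nyef] add [ojik,aildq] -> 12 lines: cgakz onyps viqp dgs hiud ihj wrdk obqn ojik aildq oaqlf vsy
Hunk 2: at line 1 remove [viqp,dgs,hiud] add [jmk] -> 10 lines: cgakz onyps jmk ihj wrdk obqn ojik aildq oaqlf vsy
Hunk 3: at line 4 remove [obqn,ojik] add [gis,bnpyh] -> 10 lines: cgakz onyps jmk ihj wrdk gis bnpyh aildq oaqlf vsy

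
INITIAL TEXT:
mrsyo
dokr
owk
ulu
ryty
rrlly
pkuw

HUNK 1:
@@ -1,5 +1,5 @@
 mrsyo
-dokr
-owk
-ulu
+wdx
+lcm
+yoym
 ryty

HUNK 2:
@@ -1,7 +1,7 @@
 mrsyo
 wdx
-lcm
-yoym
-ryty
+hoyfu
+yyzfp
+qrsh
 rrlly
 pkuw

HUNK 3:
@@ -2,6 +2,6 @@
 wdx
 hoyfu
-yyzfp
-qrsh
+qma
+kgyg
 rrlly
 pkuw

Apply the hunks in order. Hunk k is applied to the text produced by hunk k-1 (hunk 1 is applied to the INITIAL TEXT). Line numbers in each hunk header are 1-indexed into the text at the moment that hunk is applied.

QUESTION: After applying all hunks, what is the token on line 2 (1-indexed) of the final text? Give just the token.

Answer: wdx

Derivation:
Hunk 1: at line 1 remove [dokr,owk,ulu] add [wdx,lcm,yoym] -> 7 lines: mrsyo wdx lcm yoym ryty rrlly pkuw
Hunk 2: at line 1 remove [lcm,yoym,ryty] add [hoyfu,yyzfp,qrsh] -> 7 lines: mrsyo wdx hoyfu yyzfp qrsh rrlly pkuw
Hunk 3: at line 2 remove [yyzfp,qrsh] add [qma,kgyg] -> 7 lines: mrsyo wdx hoyfu qma kgyg rrlly pkuw
Final line 2: wdx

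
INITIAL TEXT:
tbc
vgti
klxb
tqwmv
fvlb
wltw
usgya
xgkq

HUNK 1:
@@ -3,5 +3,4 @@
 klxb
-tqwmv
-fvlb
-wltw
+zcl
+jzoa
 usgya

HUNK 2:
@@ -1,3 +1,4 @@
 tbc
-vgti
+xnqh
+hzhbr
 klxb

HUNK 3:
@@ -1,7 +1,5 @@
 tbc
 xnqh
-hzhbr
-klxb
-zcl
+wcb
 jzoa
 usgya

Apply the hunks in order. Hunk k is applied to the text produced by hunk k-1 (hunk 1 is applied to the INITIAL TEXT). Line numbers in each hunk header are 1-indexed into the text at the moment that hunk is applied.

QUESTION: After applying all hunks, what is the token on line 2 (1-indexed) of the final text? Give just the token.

Answer: xnqh

Derivation:
Hunk 1: at line 3 remove [tqwmv,fvlb,wltw] add [zcl,jzoa] -> 7 lines: tbc vgti klxb zcl jzoa usgya xgkq
Hunk 2: at line 1 remove [vgti] add [xnqh,hzhbr] -> 8 lines: tbc xnqh hzhbr klxb zcl jzoa usgya xgkq
Hunk 3: at line 1 remove [hzhbr,klxb,zcl] add [wcb] -> 6 lines: tbc xnqh wcb jzoa usgya xgkq
Final line 2: xnqh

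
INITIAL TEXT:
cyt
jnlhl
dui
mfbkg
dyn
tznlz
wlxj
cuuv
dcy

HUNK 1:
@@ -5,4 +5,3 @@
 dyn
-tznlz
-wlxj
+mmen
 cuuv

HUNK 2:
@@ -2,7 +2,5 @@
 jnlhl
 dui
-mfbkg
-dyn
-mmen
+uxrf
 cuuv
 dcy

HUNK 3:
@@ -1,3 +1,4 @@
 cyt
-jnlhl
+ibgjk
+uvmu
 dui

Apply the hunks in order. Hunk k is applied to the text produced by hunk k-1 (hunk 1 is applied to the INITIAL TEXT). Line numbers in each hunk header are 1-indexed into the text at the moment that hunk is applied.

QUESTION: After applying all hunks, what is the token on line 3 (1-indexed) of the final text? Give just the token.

Answer: uvmu

Derivation:
Hunk 1: at line 5 remove [tznlz,wlxj] add [mmen] -> 8 lines: cyt jnlhl dui mfbkg dyn mmen cuuv dcy
Hunk 2: at line 2 remove [mfbkg,dyn,mmen] add [uxrf] -> 6 lines: cyt jnlhl dui uxrf cuuv dcy
Hunk 3: at line 1 remove [jnlhl] add [ibgjk,uvmu] -> 7 lines: cyt ibgjk uvmu dui uxrf cuuv dcy
Final line 3: uvmu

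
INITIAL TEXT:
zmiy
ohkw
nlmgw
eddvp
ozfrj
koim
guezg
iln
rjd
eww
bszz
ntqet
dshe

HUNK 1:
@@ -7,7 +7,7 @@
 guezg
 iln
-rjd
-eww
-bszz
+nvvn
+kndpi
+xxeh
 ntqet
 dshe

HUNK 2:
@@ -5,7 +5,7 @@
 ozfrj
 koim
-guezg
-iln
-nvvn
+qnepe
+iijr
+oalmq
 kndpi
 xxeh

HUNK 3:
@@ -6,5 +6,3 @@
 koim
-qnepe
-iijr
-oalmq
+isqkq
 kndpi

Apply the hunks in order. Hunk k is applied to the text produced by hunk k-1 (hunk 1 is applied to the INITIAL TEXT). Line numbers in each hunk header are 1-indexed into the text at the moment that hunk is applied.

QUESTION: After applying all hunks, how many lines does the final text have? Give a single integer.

Hunk 1: at line 7 remove [rjd,eww,bszz] add [nvvn,kndpi,xxeh] -> 13 lines: zmiy ohkw nlmgw eddvp ozfrj koim guezg iln nvvn kndpi xxeh ntqet dshe
Hunk 2: at line 5 remove [guezg,iln,nvvn] add [qnepe,iijr,oalmq] -> 13 lines: zmiy ohkw nlmgw eddvp ozfrj koim qnepe iijr oalmq kndpi xxeh ntqet dshe
Hunk 3: at line 6 remove [qnepe,iijr,oalmq] add [isqkq] -> 11 lines: zmiy ohkw nlmgw eddvp ozfrj koim isqkq kndpi xxeh ntqet dshe
Final line count: 11

Answer: 11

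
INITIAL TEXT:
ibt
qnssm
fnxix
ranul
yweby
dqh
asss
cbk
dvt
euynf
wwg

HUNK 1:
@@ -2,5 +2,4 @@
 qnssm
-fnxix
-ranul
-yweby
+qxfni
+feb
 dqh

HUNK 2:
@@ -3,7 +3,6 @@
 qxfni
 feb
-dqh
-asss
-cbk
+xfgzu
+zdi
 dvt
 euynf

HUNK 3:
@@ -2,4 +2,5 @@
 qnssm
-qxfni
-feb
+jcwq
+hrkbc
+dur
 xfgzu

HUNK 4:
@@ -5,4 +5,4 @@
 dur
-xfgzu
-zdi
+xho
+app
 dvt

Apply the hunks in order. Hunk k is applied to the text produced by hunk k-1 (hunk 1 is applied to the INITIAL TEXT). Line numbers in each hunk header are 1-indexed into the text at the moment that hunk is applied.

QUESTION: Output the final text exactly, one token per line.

Hunk 1: at line 2 remove [fnxix,ranul,yweby] add [qxfni,feb] -> 10 lines: ibt qnssm qxfni feb dqh asss cbk dvt euynf wwg
Hunk 2: at line 3 remove [dqh,asss,cbk] add [xfgzu,zdi] -> 9 lines: ibt qnssm qxfni feb xfgzu zdi dvt euynf wwg
Hunk 3: at line 2 remove [qxfni,feb] add [jcwq,hrkbc,dur] -> 10 lines: ibt qnssm jcwq hrkbc dur xfgzu zdi dvt euynf wwg
Hunk 4: at line 5 remove [xfgzu,zdi] add [xho,app] -> 10 lines: ibt qnssm jcwq hrkbc dur xho app dvt euynf wwg

Answer: ibt
qnssm
jcwq
hrkbc
dur
xho
app
dvt
euynf
wwg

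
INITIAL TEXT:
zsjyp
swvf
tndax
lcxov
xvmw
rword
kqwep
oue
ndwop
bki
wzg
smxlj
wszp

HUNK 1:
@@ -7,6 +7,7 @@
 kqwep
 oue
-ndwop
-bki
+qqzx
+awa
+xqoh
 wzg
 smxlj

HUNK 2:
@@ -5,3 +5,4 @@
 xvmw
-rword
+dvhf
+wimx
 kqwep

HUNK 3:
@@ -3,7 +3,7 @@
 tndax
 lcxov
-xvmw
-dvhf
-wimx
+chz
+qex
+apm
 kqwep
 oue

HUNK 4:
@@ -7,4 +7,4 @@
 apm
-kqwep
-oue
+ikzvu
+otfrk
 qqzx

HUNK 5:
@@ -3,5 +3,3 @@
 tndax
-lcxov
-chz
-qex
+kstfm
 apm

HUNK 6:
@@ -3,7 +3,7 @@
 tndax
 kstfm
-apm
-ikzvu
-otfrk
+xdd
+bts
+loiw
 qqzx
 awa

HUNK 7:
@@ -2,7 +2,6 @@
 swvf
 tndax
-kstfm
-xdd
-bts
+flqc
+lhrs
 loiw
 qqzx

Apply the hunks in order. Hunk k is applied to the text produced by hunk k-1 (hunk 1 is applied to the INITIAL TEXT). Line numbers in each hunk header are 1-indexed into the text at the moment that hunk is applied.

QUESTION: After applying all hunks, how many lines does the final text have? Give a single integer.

Hunk 1: at line 7 remove [ndwop,bki] add [qqzx,awa,xqoh] -> 14 lines: zsjyp swvf tndax lcxov xvmw rword kqwep oue qqzx awa xqoh wzg smxlj wszp
Hunk 2: at line 5 remove [rword] add [dvhf,wimx] -> 15 lines: zsjyp swvf tndax lcxov xvmw dvhf wimx kqwep oue qqzx awa xqoh wzg smxlj wszp
Hunk 3: at line 3 remove [xvmw,dvhf,wimx] add [chz,qex,apm] -> 15 lines: zsjyp swvf tndax lcxov chz qex apm kqwep oue qqzx awa xqoh wzg smxlj wszp
Hunk 4: at line 7 remove [kqwep,oue] add [ikzvu,otfrk] -> 15 lines: zsjyp swvf tndax lcxov chz qex apm ikzvu otfrk qqzx awa xqoh wzg smxlj wszp
Hunk 5: at line 3 remove [lcxov,chz,qex] add [kstfm] -> 13 lines: zsjyp swvf tndax kstfm apm ikzvu otfrk qqzx awa xqoh wzg smxlj wszp
Hunk 6: at line 3 remove [apm,ikzvu,otfrk] add [xdd,bts,loiw] -> 13 lines: zsjyp swvf tndax kstfm xdd bts loiw qqzx awa xqoh wzg smxlj wszp
Hunk 7: at line 2 remove [kstfm,xdd,bts] add [flqc,lhrs] -> 12 lines: zsjyp swvf tndax flqc lhrs loiw qqzx awa xqoh wzg smxlj wszp
Final line count: 12

Answer: 12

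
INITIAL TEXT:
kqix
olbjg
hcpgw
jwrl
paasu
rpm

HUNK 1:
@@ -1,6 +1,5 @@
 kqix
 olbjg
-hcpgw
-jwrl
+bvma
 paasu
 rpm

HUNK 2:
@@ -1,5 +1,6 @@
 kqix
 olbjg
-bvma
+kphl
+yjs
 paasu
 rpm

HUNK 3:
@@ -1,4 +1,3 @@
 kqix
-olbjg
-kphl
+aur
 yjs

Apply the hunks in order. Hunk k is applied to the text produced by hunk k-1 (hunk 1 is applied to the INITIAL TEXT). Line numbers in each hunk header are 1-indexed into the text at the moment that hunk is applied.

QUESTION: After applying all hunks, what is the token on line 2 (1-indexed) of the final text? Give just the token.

Answer: aur

Derivation:
Hunk 1: at line 1 remove [hcpgw,jwrl] add [bvma] -> 5 lines: kqix olbjg bvma paasu rpm
Hunk 2: at line 1 remove [bvma] add [kphl,yjs] -> 6 lines: kqix olbjg kphl yjs paasu rpm
Hunk 3: at line 1 remove [olbjg,kphl] add [aur] -> 5 lines: kqix aur yjs paasu rpm
Final line 2: aur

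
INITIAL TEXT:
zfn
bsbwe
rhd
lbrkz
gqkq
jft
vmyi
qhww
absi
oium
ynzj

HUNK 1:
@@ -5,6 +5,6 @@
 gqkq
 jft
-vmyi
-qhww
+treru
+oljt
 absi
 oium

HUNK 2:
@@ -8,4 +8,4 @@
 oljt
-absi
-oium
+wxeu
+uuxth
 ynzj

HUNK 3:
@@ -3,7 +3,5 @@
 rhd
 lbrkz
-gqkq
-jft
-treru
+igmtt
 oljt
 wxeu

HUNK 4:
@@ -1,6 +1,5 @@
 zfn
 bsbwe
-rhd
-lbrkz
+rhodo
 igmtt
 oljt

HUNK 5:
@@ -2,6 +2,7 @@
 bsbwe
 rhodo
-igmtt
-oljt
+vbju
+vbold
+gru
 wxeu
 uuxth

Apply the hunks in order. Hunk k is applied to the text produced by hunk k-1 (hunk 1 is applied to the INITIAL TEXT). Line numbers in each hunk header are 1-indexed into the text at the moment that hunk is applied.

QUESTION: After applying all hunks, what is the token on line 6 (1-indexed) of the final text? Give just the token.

Hunk 1: at line 5 remove [vmyi,qhww] add [treru,oljt] -> 11 lines: zfn bsbwe rhd lbrkz gqkq jft treru oljt absi oium ynzj
Hunk 2: at line 8 remove [absi,oium] add [wxeu,uuxth] -> 11 lines: zfn bsbwe rhd lbrkz gqkq jft treru oljt wxeu uuxth ynzj
Hunk 3: at line 3 remove [gqkq,jft,treru] add [igmtt] -> 9 lines: zfn bsbwe rhd lbrkz igmtt oljt wxeu uuxth ynzj
Hunk 4: at line 1 remove [rhd,lbrkz] add [rhodo] -> 8 lines: zfn bsbwe rhodo igmtt oljt wxeu uuxth ynzj
Hunk 5: at line 2 remove [igmtt,oljt] add [vbju,vbold,gru] -> 9 lines: zfn bsbwe rhodo vbju vbold gru wxeu uuxth ynzj
Final line 6: gru

Answer: gru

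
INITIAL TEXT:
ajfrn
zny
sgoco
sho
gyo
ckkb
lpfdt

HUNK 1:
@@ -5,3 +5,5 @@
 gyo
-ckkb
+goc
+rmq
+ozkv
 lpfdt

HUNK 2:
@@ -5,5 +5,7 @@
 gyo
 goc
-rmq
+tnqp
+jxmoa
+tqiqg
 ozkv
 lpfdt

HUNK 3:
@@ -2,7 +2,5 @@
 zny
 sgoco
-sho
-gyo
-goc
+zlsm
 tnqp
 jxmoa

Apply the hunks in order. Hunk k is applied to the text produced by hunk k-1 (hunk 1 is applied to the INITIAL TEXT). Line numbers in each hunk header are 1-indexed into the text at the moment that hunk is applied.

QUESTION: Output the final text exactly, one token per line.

Answer: ajfrn
zny
sgoco
zlsm
tnqp
jxmoa
tqiqg
ozkv
lpfdt

Derivation:
Hunk 1: at line 5 remove [ckkb] add [goc,rmq,ozkv] -> 9 lines: ajfrn zny sgoco sho gyo goc rmq ozkv lpfdt
Hunk 2: at line 5 remove [rmq] add [tnqp,jxmoa,tqiqg] -> 11 lines: ajfrn zny sgoco sho gyo goc tnqp jxmoa tqiqg ozkv lpfdt
Hunk 3: at line 2 remove [sho,gyo,goc] add [zlsm] -> 9 lines: ajfrn zny sgoco zlsm tnqp jxmoa tqiqg ozkv lpfdt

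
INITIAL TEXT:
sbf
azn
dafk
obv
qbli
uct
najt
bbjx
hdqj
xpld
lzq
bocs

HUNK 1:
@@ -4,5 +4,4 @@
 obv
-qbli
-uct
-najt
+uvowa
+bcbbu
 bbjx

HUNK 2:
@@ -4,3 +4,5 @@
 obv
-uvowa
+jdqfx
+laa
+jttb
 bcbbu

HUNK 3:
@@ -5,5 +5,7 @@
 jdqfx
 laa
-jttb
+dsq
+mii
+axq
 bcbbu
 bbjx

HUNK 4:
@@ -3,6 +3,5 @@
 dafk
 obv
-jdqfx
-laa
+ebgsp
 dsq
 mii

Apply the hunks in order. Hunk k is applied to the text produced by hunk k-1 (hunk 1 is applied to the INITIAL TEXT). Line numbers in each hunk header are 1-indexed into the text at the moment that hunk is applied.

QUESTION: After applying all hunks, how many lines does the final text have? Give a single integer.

Answer: 14

Derivation:
Hunk 1: at line 4 remove [qbli,uct,najt] add [uvowa,bcbbu] -> 11 lines: sbf azn dafk obv uvowa bcbbu bbjx hdqj xpld lzq bocs
Hunk 2: at line 4 remove [uvowa] add [jdqfx,laa,jttb] -> 13 lines: sbf azn dafk obv jdqfx laa jttb bcbbu bbjx hdqj xpld lzq bocs
Hunk 3: at line 5 remove [jttb] add [dsq,mii,axq] -> 15 lines: sbf azn dafk obv jdqfx laa dsq mii axq bcbbu bbjx hdqj xpld lzq bocs
Hunk 4: at line 3 remove [jdqfx,laa] add [ebgsp] -> 14 lines: sbf azn dafk obv ebgsp dsq mii axq bcbbu bbjx hdqj xpld lzq bocs
Final line count: 14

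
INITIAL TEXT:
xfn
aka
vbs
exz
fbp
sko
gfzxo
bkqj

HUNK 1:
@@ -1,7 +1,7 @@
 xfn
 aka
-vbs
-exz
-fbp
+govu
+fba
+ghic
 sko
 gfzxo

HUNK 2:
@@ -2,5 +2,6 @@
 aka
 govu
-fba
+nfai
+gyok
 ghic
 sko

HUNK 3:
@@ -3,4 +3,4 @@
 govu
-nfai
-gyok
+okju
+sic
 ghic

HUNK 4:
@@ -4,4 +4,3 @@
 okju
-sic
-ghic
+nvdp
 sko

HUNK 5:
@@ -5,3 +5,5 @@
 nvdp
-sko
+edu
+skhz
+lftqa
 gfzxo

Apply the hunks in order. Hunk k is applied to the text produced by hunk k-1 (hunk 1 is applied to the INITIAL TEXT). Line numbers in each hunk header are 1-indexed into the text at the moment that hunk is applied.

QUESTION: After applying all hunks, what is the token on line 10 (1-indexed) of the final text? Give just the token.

Hunk 1: at line 1 remove [vbs,exz,fbp] add [govu,fba,ghic] -> 8 lines: xfn aka govu fba ghic sko gfzxo bkqj
Hunk 2: at line 2 remove [fba] add [nfai,gyok] -> 9 lines: xfn aka govu nfai gyok ghic sko gfzxo bkqj
Hunk 3: at line 3 remove [nfai,gyok] add [okju,sic] -> 9 lines: xfn aka govu okju sic ghic sko gfzxo bkqj
Hunk 4: at line 4 remove [sic,ghic] add [nvdp] -> 8 lines: xfn aka govu okju nvdp sko gfzxo bkqj
Hunk 5: at line 5 remove [sko] add [edu,skhz,lftqa] -> 10 lines: xfn aka govu okju nvdp edu skhz lftqa gfzxo bkqj
Final line 10: bkqj

Answer: bkqj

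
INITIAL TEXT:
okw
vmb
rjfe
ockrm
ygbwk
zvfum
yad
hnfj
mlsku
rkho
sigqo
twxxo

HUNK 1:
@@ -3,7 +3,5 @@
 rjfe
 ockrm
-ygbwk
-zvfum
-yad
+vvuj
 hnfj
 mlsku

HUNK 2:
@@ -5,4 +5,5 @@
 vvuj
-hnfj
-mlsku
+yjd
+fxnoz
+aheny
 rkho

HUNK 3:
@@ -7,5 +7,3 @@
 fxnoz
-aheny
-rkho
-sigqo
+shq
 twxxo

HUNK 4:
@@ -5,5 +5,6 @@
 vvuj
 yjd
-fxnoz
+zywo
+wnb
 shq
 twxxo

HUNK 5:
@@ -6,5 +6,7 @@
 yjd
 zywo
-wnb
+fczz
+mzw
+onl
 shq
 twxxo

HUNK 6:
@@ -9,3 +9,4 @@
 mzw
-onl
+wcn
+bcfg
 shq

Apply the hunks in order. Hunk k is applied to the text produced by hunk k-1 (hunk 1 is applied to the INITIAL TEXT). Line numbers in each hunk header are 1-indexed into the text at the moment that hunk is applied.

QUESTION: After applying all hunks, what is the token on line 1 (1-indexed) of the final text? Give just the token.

Answer: okw

Derivation:
Hunk 1: at line 3 remove [ygbwk,zvfum,yad] add [vvuj] -> 10 lines: okw vmb rjfe ockrm vvuj hnfj mlsku rkho sigqo twxxo
Hunk 2: at line 5 remove [hnfj,mlsku] add [yjd,fxnoz,aheny] -> 11 lines: okw vmb rjfe ockrm vvuj yjd fxnoz aheny rkho sigqo twxxo
Hunk 3: at line 7 remove [aheny,rkho,sigqo] add [shq] -> 9 lines: okw vmb rjfe ockrm vvuj yjd fxnoz shq twxxo
Hunk 4: at line 5 remove [fxnoz] add [zywo,wnb] -> 10 lines: okw vmb rjfe ockrm vvuj yjd zywo wnb shq twxxo
Hunk 5: at line 6 remove [wnb] add [fczz,mzw,onl] -> 12 lines: okw vmb rjfe ockrm vvuj yjd zywo fczz mzw onl shq twxxo
Hunk 6: at line 9 remove [onl] add [wcn,bcfg] -> 13 lines: okw vmb rjfe ockrm vvuj yjd zywo fczz mzw wcn bcfg shq twxxo
Final line 1: okw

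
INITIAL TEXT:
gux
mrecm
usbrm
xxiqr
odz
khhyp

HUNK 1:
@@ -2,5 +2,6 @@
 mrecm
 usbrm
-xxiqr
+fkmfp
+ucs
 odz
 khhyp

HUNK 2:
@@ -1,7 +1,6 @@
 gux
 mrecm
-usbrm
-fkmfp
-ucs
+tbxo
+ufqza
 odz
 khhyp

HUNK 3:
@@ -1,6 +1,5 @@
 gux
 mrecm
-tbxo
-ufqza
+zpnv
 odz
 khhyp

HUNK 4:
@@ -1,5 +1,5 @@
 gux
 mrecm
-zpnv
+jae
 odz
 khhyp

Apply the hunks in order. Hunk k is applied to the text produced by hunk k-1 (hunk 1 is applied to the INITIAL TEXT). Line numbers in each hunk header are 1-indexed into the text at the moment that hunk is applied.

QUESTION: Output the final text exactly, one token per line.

Hunk 1: at line 2 remove [xxiqr] add [fkmfp,ucs] -> 7 lines: gux mrecm usbrm fkmfp ucs odz khhyp
Hunk 2: at line 1 remove [usbrm,fkmfp,ucs] add [tbxo,ufqza] -> 6 lines: gux mrecm tbxo ufqza odz khhyp
Hunk 3: at line 1 remove [tbxo,ufqza] add [zpnv] -> 5 lines: gux mrecm zpnv odz khhyp
Hunk 4: at line 1 remove [zpnv] add [jae] -> 5 lines: gux mrecm jae odz khhyp

Answer: gux
mrecm
jae
odz
khhyp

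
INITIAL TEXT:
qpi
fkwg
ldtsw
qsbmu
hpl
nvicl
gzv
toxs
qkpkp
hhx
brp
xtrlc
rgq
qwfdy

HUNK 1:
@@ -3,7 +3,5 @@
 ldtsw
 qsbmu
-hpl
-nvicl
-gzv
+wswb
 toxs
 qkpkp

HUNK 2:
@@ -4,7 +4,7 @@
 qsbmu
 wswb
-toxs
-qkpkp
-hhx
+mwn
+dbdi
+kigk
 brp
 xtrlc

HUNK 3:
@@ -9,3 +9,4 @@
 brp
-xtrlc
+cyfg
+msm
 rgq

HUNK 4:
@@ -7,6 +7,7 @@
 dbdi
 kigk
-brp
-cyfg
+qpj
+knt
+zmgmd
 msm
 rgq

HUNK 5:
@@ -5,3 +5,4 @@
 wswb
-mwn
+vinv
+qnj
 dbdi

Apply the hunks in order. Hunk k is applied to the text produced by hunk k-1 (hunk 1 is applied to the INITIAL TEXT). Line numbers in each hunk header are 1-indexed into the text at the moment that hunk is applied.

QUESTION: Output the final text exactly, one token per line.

Answer: qpi
fkwg
ldtsw
qsbmu
wswb
vinv
qnj
dbdi
kigk
qpj
knt
zmgmd
msm
rgq
qwfdy

Derivation:
Hunk 1: at line 3 remove [hpl,nvicl,gzv] add [wswb] -> 12 lines: qpi fkwg ldtsw qsbmu wswb toxs qkpkp hhx brp xtrlc rgq qwfdy
Hunk 2: at line 4 remove [toxs,qkpkp,hhx] add [mwn,dbdi,kigk] -> 12 lines: qpi fkwg ldtsw qsbmu wswb mwn dbdi kigk brp xtrlc rgq qwfdy
Hunk 3: at line 9 remove [xtrlc] add [cyfg,msm] -> 13 lines: qpi fkwg ldtsw qsbmu wswb mwn dbdi kigk brp cyfg msm rgq qwfdy
Hunk 4: at line 7 remove [brp,cyfg] add [qpj,knt,zmgmd] -> 14 lines: qpi fkwg ldtsw qsbmu wswb mwn dbdi kigk qpj knt zmgmd msm rgq qwfdy
Hunk 5: at line 5 remove [mwn] add [vinv,qnj] -> 15 lines: qpi fkwg ldtsw qsbmu wswb vinv qnj dbdi kigk qpj knt zmgmd msm rgq qwfdy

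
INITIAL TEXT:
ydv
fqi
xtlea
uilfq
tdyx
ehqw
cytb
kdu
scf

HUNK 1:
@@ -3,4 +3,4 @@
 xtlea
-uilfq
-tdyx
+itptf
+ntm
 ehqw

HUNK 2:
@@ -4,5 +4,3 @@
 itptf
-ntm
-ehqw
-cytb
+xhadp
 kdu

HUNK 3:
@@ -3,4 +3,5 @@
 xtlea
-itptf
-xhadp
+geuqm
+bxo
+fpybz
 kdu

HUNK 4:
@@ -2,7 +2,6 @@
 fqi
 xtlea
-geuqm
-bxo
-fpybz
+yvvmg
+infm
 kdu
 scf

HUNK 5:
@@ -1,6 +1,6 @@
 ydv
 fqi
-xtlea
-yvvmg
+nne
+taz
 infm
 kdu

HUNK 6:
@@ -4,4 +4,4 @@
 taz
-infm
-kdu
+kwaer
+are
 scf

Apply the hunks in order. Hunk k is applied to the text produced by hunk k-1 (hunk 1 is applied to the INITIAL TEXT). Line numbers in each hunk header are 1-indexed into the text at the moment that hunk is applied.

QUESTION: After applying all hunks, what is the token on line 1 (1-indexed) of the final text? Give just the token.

Answer: ydv

Derivation:
Hunk 1: at line 3 remove [uilfq,tdyx] add [itptf,ntm] -> 9 lines: ydv fqi xtlea itptf ntm ehqw cytb kdu scf
Hunk 2: at line 4 remove [ntm,ehqw,cytb] add [xhadp] -> 7 lines: ydv fqi xtlea itptf xhadp kdu scf
Hunk 3: at line 3 remove [itptf,xhadp] add [geuqm,bxo,fpybz] -> 8 lines: ydv fqi xtlea geuqm bxo fpybz kdu scf
Hunk 4: at line 2 remove [geuqm,bxo,fpybz] add [yvvmg,infm] -> 7 lines: ydv fqi xtlea yvvmg infm kdu scf
Hunk 5: at line 1 remove [xtlea,yvvmg] add [nne,taz] -> 7 lines: ydv fqi nne taz infm kdu scf
Hunk 6: at line 4 remove [infm,kdu] add [kwaer,are] -> 7 lines: ydv fqi nne taz kwaer are scf
Final line 1: ydv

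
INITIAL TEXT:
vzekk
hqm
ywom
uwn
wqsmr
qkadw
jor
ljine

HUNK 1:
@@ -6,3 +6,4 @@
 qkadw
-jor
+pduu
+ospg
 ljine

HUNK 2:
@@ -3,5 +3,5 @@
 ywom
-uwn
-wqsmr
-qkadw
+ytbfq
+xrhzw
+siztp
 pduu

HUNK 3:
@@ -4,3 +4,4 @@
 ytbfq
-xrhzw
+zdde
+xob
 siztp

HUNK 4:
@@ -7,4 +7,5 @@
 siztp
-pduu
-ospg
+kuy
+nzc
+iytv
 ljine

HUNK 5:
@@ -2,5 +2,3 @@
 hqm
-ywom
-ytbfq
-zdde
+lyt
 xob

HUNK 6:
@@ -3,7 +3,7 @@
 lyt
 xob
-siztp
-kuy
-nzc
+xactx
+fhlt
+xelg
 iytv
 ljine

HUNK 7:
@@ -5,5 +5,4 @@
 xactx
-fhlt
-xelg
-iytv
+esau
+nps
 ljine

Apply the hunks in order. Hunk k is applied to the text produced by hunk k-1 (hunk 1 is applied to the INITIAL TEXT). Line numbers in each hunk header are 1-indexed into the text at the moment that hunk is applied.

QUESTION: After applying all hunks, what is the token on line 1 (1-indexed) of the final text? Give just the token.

Answer: vzekk

Derivation:
Hunk 1: at line 6 remove [jor] add [pduu,ospg] -> 9 lines: vzekk hqm ywom uwn wqsmr qkadw pduu ospg ljine
Hunk 2: at line 3 remove [uwn,wqsmr,qkadw] add [ytbfq,xrhzw,siztp] -> 9 lines: vzekk hqm ywom ytbfq xrhzw siztp pduu ospg ljine
Hunk 3: at line 4 remove [xrhzw] add [zdde,xob] -> 10 lines: vzekk hqm ywom ytbfq zdde xob siztp pduu ospg ljine
Hunk 4: at line 7 remove [pduu,ospg] add [kuy,nzc,iytv] -> 11 lines: vzekk hqm ywom ytbfq zdde xob siztp kuy nzc iytv ljine
Hunk 5: at line 2 remove [ywom,ytbfq,zdde] add [lyt] -> 9 lines: vzekk hqm lyt xob siztp kuy nzc iytv ljine
Hunk 6: at line 3 remove [siztp,kuy,nzc] add [xactx,fhlt,xelg] -> 9 lines: vzekk hqm lyt xob xactx fhlt xelg iytv ljine
Hunk 7: at line 5 remove [fhlt,xelg,iytv] add [esau,nps] -> 8 lines: vzekk hqm lyt xob xactx esau nps ljine
Final line 1: vzekk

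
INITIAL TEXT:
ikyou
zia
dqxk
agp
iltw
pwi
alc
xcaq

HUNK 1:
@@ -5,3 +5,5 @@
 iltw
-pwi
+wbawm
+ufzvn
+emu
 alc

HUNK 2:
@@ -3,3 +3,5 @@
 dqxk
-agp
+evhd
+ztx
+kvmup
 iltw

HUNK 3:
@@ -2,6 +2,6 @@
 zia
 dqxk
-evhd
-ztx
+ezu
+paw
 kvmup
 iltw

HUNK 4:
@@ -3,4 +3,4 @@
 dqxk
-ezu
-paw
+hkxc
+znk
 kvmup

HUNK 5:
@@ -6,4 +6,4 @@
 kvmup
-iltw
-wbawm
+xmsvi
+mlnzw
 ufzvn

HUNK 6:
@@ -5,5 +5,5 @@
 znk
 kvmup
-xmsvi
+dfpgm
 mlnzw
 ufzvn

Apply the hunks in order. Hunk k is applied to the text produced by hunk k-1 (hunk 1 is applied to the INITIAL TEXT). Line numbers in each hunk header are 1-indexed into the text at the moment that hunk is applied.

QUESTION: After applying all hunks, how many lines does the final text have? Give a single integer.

Answer: 12

Derivation:
Hunk 1: at line 5 remove [pwi] add [wbawm,ufzvn,emu] -> 10 lines: ikyou zia dqxk agp iltw wbawm ufzvn emu alc xcaq
Hunk 2: at line 3 remove [agp] add [evhd,ztx,kvmup] -> 12 lines: ikyou zia dqxk evhd ztx kvmup iltw wbawm ufzvn emu alc xcaq
Hunk 3: at line 2 remove [evhd,ztx] add [ezu,paw] -> 12 lines: ikyou zia dqxk ezu paw kvmup iltw wbawm ufzvn emu alc xcaq
Hunk 4: at line 3 remove [ezu,paw] add [hkxc,znk] -> 12 lines: ikyou zia dqxk hkxc znk kvmup iltw wbawm ufzvn emu alc xcaq
Hunk 5: at line 6 remove [iltw,wbawm] add [xmsvi,mlnzw] -> 12 lines: ikyou zia dqxk hkxc znk kvmup xmsvi mlnzw ufzvn emu alc xcaq
Hunk 6: at line 5 remove [xmsvi] add [dfpgm] -> 12 lines: ikyou zia dqxk hkxc znk kvmup dfpgm mlnzw ufzvn emu alc xcaq
Final line count: 12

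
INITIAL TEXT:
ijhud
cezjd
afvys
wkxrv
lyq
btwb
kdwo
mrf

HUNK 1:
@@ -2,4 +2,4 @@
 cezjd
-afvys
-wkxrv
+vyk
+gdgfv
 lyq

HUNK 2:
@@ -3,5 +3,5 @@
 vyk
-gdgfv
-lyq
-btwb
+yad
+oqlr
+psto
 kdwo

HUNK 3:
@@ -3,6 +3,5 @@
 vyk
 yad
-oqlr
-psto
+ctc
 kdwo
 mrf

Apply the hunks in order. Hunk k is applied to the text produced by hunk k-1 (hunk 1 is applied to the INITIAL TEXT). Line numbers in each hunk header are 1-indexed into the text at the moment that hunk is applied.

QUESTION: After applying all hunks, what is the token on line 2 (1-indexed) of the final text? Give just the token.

Answer: cezjd

Derivation:
Hunk 1: at line 2 remove [afvys,wkxrv] add [vyk,gdgfv] -> 8 lines: ijhud cezjd vyk gdgfv lyq btwb kdwo mrf
Hunk 2: at line 3 remove [gdgfv,lyq,btwb] add [yad,oqlr,psto] -> 8 lines: ijhud cezjd vyk yad oqlr psto kdwo mrf
Hunk 3: at line 3 remove [oqlr,psto] add [ctc] -> 7 lines: ijhud cezjd vyk yad ctc kdwo mrf
Final line 2: cezjd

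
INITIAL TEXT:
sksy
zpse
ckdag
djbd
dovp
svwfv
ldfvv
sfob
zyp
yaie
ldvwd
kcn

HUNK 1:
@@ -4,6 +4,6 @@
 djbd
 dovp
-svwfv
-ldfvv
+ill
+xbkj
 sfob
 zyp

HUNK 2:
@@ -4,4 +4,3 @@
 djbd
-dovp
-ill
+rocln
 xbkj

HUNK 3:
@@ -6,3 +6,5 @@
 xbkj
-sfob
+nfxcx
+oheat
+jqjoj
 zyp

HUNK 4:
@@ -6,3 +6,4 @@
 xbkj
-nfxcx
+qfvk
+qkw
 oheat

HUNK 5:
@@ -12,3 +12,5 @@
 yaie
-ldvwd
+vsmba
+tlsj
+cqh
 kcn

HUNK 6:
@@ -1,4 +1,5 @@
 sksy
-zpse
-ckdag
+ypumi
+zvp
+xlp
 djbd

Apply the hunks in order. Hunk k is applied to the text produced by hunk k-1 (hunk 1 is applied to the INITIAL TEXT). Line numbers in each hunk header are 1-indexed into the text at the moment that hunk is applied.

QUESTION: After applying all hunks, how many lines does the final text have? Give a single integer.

Answer: 17

Derivation:
Hunk 1: at line 4 remove [svwfv,ldfvv] add [ill,xbkj] -> 12 lines: sksy zpse ckdag djbd dovp ill xbkj sfob zyp yaie ldvwd kcn
Hunk 2: at line 4 remove [dovp,ill] add [rocln] -> 11 lines: sksy zpse ckdag djbd rocln xbkj sfob zyp yaie ldvwd kcn
Hunk 3: at line 6 remove [sfob] add [nfxcx,oheat,jqjoj] -> 13 lines: sksy zpse ckdag djbd rocln xbkj nfxcx oheat jqjoj zyp yaie ldvwd kcn
Hunk 4: at line 6 remove [nfxcx] add [qfvk,qkw] -> 14 lines: sksy zpse ckdag djbd rocln xbkj qfvk qkw oheat jqjoj zyp yaie ldvwd kcn
Hunk 5: at line 12 remove [ldvwd] add [vsmba,tlsj,cqh] -> 16 lines: sksy zpse ckdag djbd rocln xbkj qfvk qkw oheat jqjoj zyp yaie vsmba tlsj cqh kcn
Hunk 6: at line 1 remove [zpse,ckdag] add [ypumi,zvp,xlp] -> 17 lines: sksy ypumi zvp xlp djbd rocln xbkj qfvk qkw oheat jqjoj zyp yaie vsmba tlsj cqh kcn
Final line count: 17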